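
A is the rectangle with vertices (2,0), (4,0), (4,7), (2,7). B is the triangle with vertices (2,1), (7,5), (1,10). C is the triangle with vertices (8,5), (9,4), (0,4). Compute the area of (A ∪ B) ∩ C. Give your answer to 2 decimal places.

The region (A ∪ B) ∩ C is the polygon with vertices (1.644,4.205), (6.815,4.852), (5.75,4), (1.667,4).
By the shoelace formula its area is 2.28.

2.28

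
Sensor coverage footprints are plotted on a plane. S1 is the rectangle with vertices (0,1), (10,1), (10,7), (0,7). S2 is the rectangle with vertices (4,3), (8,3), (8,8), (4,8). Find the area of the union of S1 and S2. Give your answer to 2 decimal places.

By inclusion–exclusion:
Individual areas: |S1| = 60, |S2| = 20.
|S1∩S2|: x∈[4,8], y∈[3,7] → 4·4 = 16.
|S1 ∪ S2| = 80 − 16 = 64.00.

64.00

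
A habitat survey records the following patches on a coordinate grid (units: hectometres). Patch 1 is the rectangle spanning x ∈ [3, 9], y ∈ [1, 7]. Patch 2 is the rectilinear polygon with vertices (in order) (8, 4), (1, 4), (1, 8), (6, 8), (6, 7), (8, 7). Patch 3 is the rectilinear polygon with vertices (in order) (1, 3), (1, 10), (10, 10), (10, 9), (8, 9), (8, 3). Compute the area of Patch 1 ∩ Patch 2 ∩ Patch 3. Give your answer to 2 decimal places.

The intersection is the polygon with vertices (8,4), (3,4), (3,7), (6,7), (8,7).
By the shoelace formula its area is 15.00.

15.00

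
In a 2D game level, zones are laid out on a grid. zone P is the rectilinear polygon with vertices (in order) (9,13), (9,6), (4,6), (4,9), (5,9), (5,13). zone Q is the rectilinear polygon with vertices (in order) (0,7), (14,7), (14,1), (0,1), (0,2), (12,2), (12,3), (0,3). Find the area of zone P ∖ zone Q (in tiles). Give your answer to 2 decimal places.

|zone P| = 31, |zone P∩zone Q| = 5.
|zone P ∖ zone Q| = |zone P| − |zone P∩zone Q| = 31 − 5 = 26.00.

26.00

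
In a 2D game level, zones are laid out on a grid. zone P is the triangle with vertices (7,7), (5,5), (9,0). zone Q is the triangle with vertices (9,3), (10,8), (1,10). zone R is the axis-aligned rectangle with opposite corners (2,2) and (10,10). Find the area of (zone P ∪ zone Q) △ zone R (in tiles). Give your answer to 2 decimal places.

36.52

|zone P ∪ zone Q| = 30.1857.
|(zone P ∪ zone Q) ∩ zone R| = 28.8308.
|(zone P ∪ zone Q) △ zone R| = 30.1857 + 64 − 57.6615 = 36.52.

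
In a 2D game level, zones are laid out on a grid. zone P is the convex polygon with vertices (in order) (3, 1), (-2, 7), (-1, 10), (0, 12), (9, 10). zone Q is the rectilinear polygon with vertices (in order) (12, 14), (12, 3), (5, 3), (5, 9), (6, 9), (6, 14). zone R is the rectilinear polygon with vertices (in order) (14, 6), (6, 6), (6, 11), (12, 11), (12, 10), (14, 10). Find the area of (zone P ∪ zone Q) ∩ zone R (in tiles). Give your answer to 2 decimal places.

The region (zone P ∪ zone Q) ∩ zone R is the polygon with vertices (6,11), (12,11), (12,10), (12,6), (6,6), (6,10.667).
By the shoelace formula its area is 30.00.

30.00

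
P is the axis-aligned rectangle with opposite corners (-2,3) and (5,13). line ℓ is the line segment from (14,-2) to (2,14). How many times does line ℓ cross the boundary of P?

2

The segment meets the boundary at (2.75,13), (5,10).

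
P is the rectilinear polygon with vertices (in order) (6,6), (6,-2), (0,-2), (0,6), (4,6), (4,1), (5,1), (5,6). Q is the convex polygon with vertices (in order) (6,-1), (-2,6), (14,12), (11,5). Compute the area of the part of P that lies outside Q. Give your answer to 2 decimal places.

21.75

|P| = 43, |P∩Q| = 21.25.
|P ∖ Q| = |P| − |P∩Q| = 43 − 21.25 = 21.75.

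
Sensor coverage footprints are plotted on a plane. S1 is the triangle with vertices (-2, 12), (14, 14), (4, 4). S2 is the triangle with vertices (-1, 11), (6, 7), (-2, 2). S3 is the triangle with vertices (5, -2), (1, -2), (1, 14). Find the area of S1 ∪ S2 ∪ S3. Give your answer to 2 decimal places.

111.92

By inclusion–exclusion:
Individual areas: |S1| = 70, |S2| = 33.5, |S3| = 32.
|S1∩S2| = 12.8068.
|S1∩S3| = 6.4299.
|S2∩S3| = 8.5798.
|S1∩S2∩S3| = 4.2354.
|S1 ∪ S2 ∪ S3| = 135.5 − 27.8165 + 4.2354 = 111.92.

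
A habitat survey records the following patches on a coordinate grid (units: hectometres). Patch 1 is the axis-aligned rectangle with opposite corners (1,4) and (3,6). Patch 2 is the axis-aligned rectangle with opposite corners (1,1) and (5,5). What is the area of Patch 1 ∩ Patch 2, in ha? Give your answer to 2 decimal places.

|Patch 1∩Patch 2|: x∈[1,3], y∈[4,5] → 2·1 = 2.

2.00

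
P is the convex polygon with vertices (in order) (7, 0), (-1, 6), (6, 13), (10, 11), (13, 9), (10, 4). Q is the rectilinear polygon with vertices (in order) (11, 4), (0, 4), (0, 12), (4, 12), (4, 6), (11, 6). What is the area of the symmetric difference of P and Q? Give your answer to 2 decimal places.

76.75

|P| = 95, |Q| = 46, |P∩Q| = 32.125.
|P △ Q| = |P| + |Q| − 2·|P∩Q| = 95 + 46 − 64.25 = 76.75.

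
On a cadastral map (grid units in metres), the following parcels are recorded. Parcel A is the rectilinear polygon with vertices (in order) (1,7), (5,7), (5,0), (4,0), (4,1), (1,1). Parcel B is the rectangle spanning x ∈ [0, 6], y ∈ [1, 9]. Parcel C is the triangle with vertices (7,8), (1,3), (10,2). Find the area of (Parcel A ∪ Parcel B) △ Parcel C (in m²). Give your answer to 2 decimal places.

50.89

|Parcel A ∪ Parcel B| = 49.
|(Parcel A ∪ Parcel B) ∩ Parcel C| = 11.8056.
|(Parcel A ∪ Parcel B) △ Parcel C| = 49 + 25.5 − 23.6111 = 50.89.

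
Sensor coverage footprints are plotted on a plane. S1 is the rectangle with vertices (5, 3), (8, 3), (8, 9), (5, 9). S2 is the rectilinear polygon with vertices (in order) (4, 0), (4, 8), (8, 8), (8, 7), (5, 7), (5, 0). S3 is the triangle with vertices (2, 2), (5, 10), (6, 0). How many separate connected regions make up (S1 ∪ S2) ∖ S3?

(S1 ∪ S2) ∖ S3 splits into 3 disjoint pieces (area 15.6, area 0.75, area 0.0833).

3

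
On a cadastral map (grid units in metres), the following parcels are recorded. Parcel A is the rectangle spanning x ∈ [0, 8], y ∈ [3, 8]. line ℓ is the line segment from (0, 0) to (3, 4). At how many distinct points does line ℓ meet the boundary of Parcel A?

The segment meets the boundary at (2.25,3).

1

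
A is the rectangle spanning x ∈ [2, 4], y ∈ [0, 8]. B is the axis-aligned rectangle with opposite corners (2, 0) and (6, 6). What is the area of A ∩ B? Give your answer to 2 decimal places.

|A∩B|: x∈[2,4], y∈[0,6] → 2·6 = 12.

12.00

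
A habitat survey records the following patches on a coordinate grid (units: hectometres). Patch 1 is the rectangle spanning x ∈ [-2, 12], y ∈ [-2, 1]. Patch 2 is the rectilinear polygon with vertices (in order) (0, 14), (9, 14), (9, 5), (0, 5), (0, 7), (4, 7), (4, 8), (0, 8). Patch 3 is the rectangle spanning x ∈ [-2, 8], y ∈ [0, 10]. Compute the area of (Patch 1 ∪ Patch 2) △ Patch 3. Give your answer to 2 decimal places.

127.00

|Patch 1 ∪ Patch 2| = 119.
|(Patch 1 ∪ Patch 2) ∩ Patch 3| = 46.
|(Patch 1 ∪ Patch 2) △ Patch 3| = 119 + 100 − 92 = 127.00.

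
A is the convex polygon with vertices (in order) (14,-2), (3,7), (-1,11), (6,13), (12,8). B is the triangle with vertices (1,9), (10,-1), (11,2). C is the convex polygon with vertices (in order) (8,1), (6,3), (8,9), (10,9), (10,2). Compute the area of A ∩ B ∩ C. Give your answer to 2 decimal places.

The intersection is the polygon with vertices (10,2.7), (10,2), (9.448,1.724), (6.405,4.214), (6.676,5.027).
By the shoelace formula its area is 4.03.

4.03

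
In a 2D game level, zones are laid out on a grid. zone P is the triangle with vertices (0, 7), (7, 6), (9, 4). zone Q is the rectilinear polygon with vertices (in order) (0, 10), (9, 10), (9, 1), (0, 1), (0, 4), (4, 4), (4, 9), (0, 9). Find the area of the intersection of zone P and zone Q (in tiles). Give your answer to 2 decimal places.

The intersection is the polygon with vertices (7,6), (9,4), (4,5.667), (4,6.429).
By the shoelace formula its area is 4.48.

4.48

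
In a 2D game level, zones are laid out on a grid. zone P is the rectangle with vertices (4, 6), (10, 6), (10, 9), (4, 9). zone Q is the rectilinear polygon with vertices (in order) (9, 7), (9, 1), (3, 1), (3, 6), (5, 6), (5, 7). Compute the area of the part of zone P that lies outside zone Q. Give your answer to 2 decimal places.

|zone P| = 18, |zone P∩zone Q| = 4.
|zone P ∖ zone Q| = |zone P| − |zone P∩zone Q| = 18 − 4 = 14.00.

14.00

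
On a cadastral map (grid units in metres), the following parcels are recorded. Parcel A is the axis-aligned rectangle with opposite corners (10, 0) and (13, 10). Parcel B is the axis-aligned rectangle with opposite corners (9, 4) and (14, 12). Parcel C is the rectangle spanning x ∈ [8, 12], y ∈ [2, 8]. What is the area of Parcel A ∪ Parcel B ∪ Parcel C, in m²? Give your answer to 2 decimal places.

60.00

By inclusion–exclusion:
Individual areas: |Parcel A| = 30, |Parcel B| = 40, |Parcel C| = 24.
|Parcel A∩Parcel B|: x∈[10,13], y∈[4,10] → 3·6 = 18.
|Parcel A∩Parcel C|: x∈[10,12], y∈[2,8] → 2·6 = 12.
|Parcel B∩Parcel C|: x∈[9,12], y∈[4,8] → 3·4 = 12.
|Parcel A∩Parcel B∩Parcel C| = 8.
|Parcel A ∪ Parcel B ∪ Parcel C| = 94 − 42 + 8 = 60.00.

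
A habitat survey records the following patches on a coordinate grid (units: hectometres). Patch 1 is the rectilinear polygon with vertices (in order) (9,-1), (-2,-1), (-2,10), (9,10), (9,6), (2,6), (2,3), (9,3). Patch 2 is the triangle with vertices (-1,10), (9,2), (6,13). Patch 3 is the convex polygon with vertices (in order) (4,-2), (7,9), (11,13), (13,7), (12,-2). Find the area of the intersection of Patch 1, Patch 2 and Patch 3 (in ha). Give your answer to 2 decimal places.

3.22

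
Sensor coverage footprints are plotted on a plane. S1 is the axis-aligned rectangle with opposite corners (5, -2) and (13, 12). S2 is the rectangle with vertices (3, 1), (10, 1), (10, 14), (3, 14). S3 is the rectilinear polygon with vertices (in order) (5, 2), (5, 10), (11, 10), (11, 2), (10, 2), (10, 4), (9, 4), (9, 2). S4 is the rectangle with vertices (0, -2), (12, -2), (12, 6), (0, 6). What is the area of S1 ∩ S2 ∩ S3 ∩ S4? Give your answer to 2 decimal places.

18.00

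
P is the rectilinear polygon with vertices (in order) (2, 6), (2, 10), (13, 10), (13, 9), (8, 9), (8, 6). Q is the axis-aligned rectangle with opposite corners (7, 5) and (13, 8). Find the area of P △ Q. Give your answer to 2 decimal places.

|P| = 29, |Q| = 18, |P∩Q| = 2.
|P △ Q| = |P| + |Q| − 2·|P∩Q| = 29 + 18 − 4 = 43.00.

43.00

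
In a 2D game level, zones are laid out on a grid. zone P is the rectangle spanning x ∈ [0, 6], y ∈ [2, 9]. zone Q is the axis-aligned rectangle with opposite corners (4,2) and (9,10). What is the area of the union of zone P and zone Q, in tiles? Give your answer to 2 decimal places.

68.00

By inclusion–exclusion:
Individual areas: |zone P| = 42, |zone Q| = 40.
|zone P∩zone Q|: x∈[4,6], y∈[2,9] → 2·7 = 14.
|zone P ∪ zone Q| = 82 − 14 = 68.00.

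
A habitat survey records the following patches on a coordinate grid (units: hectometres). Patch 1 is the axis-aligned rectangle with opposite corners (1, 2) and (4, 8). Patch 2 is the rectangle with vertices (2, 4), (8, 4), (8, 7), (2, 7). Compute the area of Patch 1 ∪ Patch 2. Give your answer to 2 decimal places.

30.00

By inclusion–exclusion:
Individual areas: |Patch 1| = 18, |Patch 2| = 18.
|Patch 1∩Patch 2|: x∈[2,4], y∈[4,7] → 2·3 = 6.
|Patch 1 ∪ Patch 2| = 36 − 6 = 30.00.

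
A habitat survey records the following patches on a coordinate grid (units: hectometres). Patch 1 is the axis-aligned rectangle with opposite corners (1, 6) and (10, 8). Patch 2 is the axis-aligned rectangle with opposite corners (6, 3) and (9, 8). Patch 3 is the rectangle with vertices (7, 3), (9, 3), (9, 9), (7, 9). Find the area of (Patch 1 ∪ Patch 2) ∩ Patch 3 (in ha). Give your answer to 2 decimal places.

10.00

The region (Patch 1 ∪ Patch 2) ∩ Patch 3 is the polygon with vertices (9,3), (7,3), (7,8), (9,8), (9,6).
By the shoelace formula its area is 10.00.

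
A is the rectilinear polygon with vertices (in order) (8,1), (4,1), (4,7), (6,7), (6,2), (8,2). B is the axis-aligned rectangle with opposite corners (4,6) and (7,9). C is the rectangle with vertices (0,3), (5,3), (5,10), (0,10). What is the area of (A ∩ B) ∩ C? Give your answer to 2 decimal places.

1.00

The region (A ∩ B) ∩ C is the polygon with vertices (5,7), (5,6), (4,6), (4,7).
By the shoelace formula its area is 1.00.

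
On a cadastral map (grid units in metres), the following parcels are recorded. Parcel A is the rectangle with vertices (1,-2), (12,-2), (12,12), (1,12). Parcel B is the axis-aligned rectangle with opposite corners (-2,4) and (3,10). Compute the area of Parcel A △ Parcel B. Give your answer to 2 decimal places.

160.00

|Parcel A∩Parcel B|: x∈[1,3], y∈[4,10] → 2·6 = 12.
|Parcel A △ Parcel B| = |Parcel A| + |Parcel B| − 2·|Parcel A∩Parcel B| = 154 + 30 − 24 = 160.00.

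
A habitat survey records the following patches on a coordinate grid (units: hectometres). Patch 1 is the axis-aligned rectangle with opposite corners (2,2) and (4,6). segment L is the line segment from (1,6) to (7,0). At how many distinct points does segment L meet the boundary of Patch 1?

2

The segment meets the boundary at (4,3), (2,5).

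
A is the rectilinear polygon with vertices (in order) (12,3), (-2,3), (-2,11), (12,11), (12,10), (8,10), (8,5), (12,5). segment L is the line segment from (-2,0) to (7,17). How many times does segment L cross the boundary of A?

The segment meets the boundary at (3.824,11), (-0.412,3).

2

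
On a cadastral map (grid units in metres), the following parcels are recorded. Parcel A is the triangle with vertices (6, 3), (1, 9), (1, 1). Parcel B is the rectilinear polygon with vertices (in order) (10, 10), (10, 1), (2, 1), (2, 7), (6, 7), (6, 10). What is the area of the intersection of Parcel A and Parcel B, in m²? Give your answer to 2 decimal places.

The intersection is the polygon with vertices (6,3), (2,1.4), (2,7), (2.667,7).
By the shoelace formula its area is 12.53.

12.53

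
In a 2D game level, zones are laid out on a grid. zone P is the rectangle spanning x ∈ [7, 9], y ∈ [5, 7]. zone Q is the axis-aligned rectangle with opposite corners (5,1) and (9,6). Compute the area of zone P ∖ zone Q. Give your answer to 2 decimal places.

2.00

|zone P∩zone Q|: x∈[7,9], y∈[5,6] → 2·1 = 2.
|zone P| = 4.
|zone P ∖ zone Q| = |zone P| − |zone P∩zone Q| = 4 − 2 = 2.00.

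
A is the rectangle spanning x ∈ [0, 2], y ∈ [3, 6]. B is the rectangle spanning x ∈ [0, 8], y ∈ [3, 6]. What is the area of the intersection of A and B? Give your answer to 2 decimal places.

|A∩B|: x∈[0,2], y∈[3,6] → 2·3 = 6.

6.00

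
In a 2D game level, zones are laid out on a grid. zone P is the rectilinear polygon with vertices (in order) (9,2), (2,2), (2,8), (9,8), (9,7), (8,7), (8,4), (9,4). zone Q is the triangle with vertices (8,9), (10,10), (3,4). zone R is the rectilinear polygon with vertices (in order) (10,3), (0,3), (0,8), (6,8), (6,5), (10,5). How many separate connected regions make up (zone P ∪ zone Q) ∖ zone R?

(zone P ∪ zone Q) ∖ zone R splits into 2 disjoint pieces (area 7, area 8.1667).

2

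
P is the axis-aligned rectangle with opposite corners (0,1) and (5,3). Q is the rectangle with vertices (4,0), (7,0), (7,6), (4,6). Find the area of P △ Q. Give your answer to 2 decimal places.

24.00

|P∩Q|: x∈[4,5], y∈[1,3] → 1·2 = 2.
|P △ Q| = |P| + |Q| − 2·|P∩Q| = 10 + 18 − 4 = 24.00.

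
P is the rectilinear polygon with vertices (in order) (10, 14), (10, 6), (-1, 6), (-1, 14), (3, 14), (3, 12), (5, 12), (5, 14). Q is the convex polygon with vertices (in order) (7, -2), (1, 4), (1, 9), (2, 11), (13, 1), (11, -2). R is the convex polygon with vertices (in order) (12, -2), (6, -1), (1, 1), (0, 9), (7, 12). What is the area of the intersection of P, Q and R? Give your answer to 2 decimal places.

The intersection is the polygon with vertices (1,9), (1.273,9.546), (2.854,10.223), (7.5,6), (1,6).
By the shoelace formula its area is 16.85.

16.85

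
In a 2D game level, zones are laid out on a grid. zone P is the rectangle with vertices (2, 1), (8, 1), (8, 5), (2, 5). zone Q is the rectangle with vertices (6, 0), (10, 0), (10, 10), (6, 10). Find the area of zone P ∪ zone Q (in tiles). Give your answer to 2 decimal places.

56.00

By inclusion–exclusion:
Individual areas: |zone P| = 24, |zone Q| = 40.
|zone P∩zone Q|: x∈[6,8], y∈[1,5] → 2·4 = 8.
|zone P ∪ zone Q| = 64 − 8 = 56.00.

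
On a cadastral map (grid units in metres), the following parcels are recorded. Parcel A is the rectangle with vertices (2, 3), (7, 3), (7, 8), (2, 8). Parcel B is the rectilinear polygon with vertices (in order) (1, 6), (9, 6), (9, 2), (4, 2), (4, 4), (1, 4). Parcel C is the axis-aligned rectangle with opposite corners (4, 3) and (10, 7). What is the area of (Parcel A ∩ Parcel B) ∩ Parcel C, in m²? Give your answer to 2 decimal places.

The region (Parcel A ∩ Parcel B) ∩ Parcel C is the polygon with vertices (4,3), (4,4), (4,6), (7,6), (7,3).
By the shoelace formula its area is 9.00.

9.00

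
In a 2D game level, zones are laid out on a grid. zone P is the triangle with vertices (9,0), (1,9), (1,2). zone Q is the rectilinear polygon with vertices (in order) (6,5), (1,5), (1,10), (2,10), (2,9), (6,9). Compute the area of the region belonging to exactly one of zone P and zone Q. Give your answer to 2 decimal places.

|zone P| = 28, |zone Q| = 21, |zone P∩zone Q| = 7.1111.
|zone P △ zone Q| = |zone P| + |zone Q| − 2·|zone P∩zone Q| = 28 + 21 − 14.2222 = 34.78.

34.78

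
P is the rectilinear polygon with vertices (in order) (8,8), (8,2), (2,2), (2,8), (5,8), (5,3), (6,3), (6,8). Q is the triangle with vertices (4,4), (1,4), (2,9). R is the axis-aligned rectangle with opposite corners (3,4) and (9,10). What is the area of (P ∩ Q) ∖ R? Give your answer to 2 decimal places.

|P ∩ Q| = 4.8.
|(P ∩ Q) ∩ R| = 1.25.
|(P ∩ Q) ∖ R| = 4.8 − 1.25 = 3.55.

3.55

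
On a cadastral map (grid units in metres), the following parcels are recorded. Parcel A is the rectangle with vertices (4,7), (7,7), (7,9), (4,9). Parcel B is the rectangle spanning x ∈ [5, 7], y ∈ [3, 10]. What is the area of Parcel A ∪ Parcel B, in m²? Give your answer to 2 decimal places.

16.00

By inclusion–exclusion:
Individual areas: |Parcel A| = 6, |Parcel B| = 14.
|Parcel A∩Parcel B|: x∈[5,7], y∈[7,9] → 2·2 = 4.
|Parcel A ∪ Parcel B| = 20 − 4 = 16.00.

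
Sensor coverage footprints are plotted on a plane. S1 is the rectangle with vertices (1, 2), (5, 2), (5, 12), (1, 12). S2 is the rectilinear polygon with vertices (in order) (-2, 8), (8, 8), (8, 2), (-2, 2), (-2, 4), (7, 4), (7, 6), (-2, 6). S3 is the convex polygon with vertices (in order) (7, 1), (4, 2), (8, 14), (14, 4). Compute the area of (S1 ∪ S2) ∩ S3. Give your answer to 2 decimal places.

14.17

|S1 ∪ S2| = 66.
|(S1 ∪ S2) ∩ S3| = 14.17.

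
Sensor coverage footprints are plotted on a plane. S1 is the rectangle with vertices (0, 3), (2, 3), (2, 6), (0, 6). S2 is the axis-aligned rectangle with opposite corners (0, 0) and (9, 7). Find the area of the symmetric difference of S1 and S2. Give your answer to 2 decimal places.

57.00

|S1∩S2|: x∈[0,2], y∈[3,6] → 2·3 = 6.
|S1 △ S2| = |S1| + |S2| − 2·|S1∩S2| = 6 + 63 − 12 = 57.00.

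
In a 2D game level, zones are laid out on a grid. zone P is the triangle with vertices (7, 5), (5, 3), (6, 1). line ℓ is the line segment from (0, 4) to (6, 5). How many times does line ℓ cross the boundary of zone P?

The segment lies entirely outside zone P and never meets its boundary.

0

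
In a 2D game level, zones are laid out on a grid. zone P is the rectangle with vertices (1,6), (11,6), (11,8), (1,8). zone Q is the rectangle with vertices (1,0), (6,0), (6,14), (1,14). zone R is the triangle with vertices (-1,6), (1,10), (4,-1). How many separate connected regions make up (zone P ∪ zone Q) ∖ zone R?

2

(zone P ∪ zone Q) ∖ zone R splits into 2 disjoint pieces (area 66.3636, area 3.6571).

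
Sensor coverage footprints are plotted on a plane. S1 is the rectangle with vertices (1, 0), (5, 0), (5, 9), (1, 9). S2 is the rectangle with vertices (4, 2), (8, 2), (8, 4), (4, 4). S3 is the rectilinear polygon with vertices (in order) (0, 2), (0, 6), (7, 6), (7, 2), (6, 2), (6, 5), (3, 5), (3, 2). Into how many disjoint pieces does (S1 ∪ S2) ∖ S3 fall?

(S1 ∪ S2) ∖ S3 splits into 3 disjoint pieces (area 16, area 12, area 2).

3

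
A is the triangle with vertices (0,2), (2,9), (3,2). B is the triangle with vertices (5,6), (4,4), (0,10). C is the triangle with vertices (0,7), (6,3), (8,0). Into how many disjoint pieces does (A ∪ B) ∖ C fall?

2

(A ∪ B) ∖ C splits into 2 disjoint pieces (area 8.4303, area 7.7449).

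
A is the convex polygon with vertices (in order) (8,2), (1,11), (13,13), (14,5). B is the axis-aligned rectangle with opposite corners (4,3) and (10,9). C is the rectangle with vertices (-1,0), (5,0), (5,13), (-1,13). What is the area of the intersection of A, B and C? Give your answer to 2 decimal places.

The intersection is the polygon with vertices (4,9), (5,9), (5,5.857), (4,7.143).
By the shoelace formula its area is 2.50.

2.50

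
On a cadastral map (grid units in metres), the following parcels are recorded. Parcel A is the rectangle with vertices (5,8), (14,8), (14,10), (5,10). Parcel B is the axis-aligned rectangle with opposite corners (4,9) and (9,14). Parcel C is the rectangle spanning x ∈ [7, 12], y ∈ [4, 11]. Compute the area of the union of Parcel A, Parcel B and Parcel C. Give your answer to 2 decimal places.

62.00

By inclusion–exclusion:
Individual areas: |Parcel A| = 18, |Parcel B| = 25, |Parcel C| = 35.
|Parcel A∩Parcel B|: x∈[5,9], y∈[9,10] → 4·1 = 4.
|Parcel A∩Parcel C|: x∈[7,12], y∈[8,10] → 5·2 = 10.
|Parcel B∩Parcel C|: x∈[7,9], y∈[9,11] → 2·2 = 4.
|Parcel A∩Parcel B∩Parcel C| = 2.
|Parcel A ∪ Parcel B ∪ Parcel C| = 78 − 18 + 2 = 62.00.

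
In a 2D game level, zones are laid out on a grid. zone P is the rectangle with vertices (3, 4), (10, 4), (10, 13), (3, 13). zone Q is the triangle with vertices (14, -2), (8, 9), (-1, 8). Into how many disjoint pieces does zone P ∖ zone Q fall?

zone P ∖ zone Q splits into 2 disjoint pieces (area 33.0556, area 1.3333).

2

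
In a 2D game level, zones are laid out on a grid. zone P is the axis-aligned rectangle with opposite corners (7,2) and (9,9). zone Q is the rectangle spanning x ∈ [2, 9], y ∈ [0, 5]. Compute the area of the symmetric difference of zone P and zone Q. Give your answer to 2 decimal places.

|zone P∩zone Q|: x∈[7,9], y∈[2,5] → 2·3 = 6.
|zone P △ zone Q| = |zone P| + |zone Q| − 2·|zone P∩zone Q| = 14 + 35 − 12 = 37.00.

37.00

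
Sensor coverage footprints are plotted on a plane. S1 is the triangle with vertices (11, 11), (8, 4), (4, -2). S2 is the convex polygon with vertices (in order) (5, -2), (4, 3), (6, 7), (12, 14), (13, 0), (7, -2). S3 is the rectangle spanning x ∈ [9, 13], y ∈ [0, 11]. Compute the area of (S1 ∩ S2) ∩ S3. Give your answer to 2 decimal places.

0.95

The region (S1 ∩ S2) ∩ S3 is the polygon with vertices (11,11), (9,6.333), (9,7.286).
By the shoelace formula its area is 0.95.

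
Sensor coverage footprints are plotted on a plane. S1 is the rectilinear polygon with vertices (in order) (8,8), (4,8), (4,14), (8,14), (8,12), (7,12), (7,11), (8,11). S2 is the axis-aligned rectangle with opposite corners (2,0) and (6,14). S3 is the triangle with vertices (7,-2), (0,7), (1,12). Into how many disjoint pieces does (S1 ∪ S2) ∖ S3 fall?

(S1 ∪ S2) ∖ S3 splits into 2 disjoint pieces (area 47, area 7.627).

2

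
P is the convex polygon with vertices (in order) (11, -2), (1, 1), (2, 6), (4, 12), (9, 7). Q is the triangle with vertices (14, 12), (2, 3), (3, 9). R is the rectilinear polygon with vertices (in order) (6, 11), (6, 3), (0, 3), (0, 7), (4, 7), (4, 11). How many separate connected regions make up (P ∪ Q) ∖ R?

2

(P ∪ Q) ∖ R splits into 2 disjoint pieces (area 60.8143, area 4.6667).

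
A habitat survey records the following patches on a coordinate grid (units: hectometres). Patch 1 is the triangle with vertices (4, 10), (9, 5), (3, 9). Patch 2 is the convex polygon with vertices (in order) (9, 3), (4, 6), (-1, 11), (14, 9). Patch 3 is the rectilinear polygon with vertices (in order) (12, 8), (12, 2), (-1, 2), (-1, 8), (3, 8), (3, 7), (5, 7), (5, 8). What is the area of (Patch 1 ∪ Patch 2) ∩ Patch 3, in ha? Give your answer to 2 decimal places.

|Patch 1 ∪ Patch 2| = 55.
|(Patch 1 ∪ Patch 2) ∩ Patch 3| = 27.10.

27.10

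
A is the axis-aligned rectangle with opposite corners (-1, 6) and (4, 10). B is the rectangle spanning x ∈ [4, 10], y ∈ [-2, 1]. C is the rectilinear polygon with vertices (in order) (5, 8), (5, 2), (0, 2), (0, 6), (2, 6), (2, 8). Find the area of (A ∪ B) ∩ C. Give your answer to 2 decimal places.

4.00

|A ∪ B| = 38.
|(A ∪ B) ∩ C| = 4.00.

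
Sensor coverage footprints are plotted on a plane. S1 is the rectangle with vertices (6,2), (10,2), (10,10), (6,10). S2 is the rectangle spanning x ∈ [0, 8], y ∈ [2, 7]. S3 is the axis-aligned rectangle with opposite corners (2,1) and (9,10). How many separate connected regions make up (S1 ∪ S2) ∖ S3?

2

(S1 ∪ S2) ∖ S3 splits into 2 disjoint pieces (area 8, area 10).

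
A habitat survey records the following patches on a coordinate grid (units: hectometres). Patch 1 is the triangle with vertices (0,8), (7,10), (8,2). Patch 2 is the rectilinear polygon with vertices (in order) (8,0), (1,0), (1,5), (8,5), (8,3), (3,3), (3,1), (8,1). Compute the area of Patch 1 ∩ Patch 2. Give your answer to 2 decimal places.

4.83

The intersection is the polygon with vertices (7.875,3), (6.667,3), (4,5), (7.625,5).
By the shoelace formula its area is 4.83.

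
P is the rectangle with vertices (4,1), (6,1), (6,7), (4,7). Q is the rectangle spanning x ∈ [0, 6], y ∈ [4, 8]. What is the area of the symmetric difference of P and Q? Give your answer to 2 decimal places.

24.00

|P∩Q|: x∈[4,6], y∈[4,7] → 2·3 = 6.
|P △ Q| = |P| + |Q| − 2·|P∩Q| = 12 + 24 − 12 = 24.00.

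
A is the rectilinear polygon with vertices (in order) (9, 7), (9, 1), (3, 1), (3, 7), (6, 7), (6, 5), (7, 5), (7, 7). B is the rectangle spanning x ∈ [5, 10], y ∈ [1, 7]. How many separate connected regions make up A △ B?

3

A △ B splits into 3 disjoint pieces (area 6, area 12, area 2).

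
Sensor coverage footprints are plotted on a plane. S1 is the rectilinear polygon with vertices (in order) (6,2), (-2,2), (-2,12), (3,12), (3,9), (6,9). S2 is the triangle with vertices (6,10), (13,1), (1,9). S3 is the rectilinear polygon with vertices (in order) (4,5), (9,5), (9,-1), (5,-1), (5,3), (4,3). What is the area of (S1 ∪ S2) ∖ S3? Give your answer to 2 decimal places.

81.93

|S1 ∪ S2| = 88.2667.
|(S1 ∪ S2) ∩ S3| = 6.3333.
|(S1 ∪ S2) ∖ S3| = 88.2667 − 6.3333 = 81.93.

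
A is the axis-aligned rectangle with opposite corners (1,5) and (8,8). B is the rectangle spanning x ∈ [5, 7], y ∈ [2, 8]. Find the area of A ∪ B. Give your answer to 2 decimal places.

27.00

By inclusion–exclusion:
Individual areas: |A| = 21, |B| = 12.
|A∩B|: x∈[5,7], y∈[5,8] → 2·3 = 6.
|A ∪ B| = 33 − 6 = 27.00.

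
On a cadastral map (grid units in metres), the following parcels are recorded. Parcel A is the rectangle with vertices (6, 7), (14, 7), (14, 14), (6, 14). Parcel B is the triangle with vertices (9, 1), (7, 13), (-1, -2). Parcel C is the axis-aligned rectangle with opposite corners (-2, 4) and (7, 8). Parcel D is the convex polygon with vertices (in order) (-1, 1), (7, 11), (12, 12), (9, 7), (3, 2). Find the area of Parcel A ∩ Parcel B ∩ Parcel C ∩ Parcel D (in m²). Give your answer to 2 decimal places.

The intersection is the polygon with vertices (7,8), (7,7), (6,7), (6,8).
By the shoelace formula its area is 1.00.

1.00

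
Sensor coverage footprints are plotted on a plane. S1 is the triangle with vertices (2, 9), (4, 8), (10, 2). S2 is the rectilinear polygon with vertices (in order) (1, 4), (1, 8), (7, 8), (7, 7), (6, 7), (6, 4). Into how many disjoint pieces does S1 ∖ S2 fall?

S1 ∖ S2 splits into 2 disjoint pieces (area 0.4286, area 1).

2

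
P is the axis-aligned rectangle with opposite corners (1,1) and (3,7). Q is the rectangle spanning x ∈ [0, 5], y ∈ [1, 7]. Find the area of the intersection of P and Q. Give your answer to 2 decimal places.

|P∩Q|: x∈[1,3], y∈[1,7] → 2·6 = 12.

12.00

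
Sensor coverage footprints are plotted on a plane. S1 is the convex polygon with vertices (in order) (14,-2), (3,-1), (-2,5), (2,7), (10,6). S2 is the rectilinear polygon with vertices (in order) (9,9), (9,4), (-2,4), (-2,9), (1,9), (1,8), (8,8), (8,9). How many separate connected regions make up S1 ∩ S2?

S1 ∩ S2 is a single connected region.

1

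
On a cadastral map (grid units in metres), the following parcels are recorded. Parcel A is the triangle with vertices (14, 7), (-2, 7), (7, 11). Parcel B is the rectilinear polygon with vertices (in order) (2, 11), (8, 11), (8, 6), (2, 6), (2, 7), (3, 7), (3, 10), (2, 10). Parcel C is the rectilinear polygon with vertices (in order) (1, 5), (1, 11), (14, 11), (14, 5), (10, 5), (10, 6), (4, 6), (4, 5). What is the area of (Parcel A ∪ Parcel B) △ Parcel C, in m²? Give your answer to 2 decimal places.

33.16

|Parcel A ∪ Parcel B| = 42.8413.
|(Parcel A ∪ Parcel B) ∩ Parcel C| = 40.8413.
|(Parcel A ∪ Parcel B) △ Parcel C| = 42.8413 + 72 − 81.6825 = 33.16.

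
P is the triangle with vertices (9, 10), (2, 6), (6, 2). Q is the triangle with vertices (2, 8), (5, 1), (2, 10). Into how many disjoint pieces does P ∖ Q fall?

2

P ∖ Q splits into 2 disjoint pieces (area 20.24, area 0.8115).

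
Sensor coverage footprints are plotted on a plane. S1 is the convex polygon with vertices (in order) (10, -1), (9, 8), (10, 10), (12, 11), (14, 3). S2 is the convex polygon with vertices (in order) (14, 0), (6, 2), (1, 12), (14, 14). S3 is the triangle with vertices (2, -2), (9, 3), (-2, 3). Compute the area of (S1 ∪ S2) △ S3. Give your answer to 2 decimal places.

149.75

|S1 ∪ S2| = 127.8286.
|(S1 ∪ S2) ∩ S3| = 2.787.
|(S1 ∪ S2) △ S3| = 127.8286 + 27.5 − 5.5741 = 149.75.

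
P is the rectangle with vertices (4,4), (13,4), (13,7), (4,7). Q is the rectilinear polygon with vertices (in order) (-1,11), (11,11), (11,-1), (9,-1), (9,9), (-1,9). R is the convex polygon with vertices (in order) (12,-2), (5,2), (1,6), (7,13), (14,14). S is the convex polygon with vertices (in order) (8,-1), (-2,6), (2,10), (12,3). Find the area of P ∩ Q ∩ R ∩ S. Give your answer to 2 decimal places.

The intersection is the polygon with vertices (9,4), (9,5.1), (10.571,4).
By the shoelace formula its area is 0.86.

0.86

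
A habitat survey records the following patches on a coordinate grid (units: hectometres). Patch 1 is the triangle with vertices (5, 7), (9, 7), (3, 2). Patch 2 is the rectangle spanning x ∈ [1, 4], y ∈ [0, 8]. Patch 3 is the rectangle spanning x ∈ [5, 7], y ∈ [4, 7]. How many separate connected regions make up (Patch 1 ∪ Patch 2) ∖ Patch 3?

2

(Patch 1 ∪ Patch 2) ∖ Patch 3 splits into 2 disjoint pieces (area 1.6667, area 26.5667).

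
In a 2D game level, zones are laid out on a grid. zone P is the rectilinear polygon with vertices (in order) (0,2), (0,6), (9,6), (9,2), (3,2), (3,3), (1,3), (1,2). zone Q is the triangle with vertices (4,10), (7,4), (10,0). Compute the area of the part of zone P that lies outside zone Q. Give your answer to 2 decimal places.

|zone P| = 34, |zone P∩zone Q| = 1.9.
|zone P ∖ zone Q| = |zone P| − |zone P∩zone Q| = 34 − 1.9 = 32.10.

32.10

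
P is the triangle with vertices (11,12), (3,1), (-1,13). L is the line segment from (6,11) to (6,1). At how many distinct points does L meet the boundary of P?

The segment meets the boundary at (6,5.125).

1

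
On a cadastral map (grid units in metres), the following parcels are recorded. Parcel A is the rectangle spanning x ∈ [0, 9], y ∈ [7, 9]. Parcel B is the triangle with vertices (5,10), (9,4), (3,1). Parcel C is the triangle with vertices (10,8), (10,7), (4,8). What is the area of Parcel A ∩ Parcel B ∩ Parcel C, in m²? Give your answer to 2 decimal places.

The intersection is the polygon with vertices (6.625,7.562), (4.536,7.911), (4.556,8), (6.333,8).
By the shoelace formula its area is 0.49.

0.49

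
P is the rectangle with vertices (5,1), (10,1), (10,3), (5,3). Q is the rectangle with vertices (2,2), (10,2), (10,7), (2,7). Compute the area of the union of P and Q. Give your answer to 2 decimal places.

By inclusion–exclusion:
Individual areas: |P| = 10, |Q| = 40.
|P∩Q|: x∈[5,10], y∈[2,3] → 5·1 = 5.
|P ∪ Q| = 50 − 5 = 45.00.

45.00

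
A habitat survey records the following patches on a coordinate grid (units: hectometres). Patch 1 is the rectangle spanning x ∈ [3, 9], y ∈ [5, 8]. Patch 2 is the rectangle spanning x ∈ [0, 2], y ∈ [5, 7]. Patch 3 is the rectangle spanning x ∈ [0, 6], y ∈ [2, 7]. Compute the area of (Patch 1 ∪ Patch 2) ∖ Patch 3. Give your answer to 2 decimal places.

|Patch 1 ∪ Patch 2| = 22.
|(Patch 1 ∪ Patch 2) ∩ Patch 3| = 10.
|(Patch 1 ∪ Patch 2) ∖ Patch 3| = 22 − 10 = 12.00.

12.00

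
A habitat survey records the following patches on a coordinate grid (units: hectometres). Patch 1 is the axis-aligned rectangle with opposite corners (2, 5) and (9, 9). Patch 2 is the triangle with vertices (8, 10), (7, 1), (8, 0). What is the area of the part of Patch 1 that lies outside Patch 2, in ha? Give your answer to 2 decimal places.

|Patch 1| = 28, |Patch 1∩Patch 2| = 1.3333.
|Patch 1 ∖ Patch 2| = |Patch 1| − |Patch 1∩Patch 2| = 28 − 1.3333 = 26.67.

26.67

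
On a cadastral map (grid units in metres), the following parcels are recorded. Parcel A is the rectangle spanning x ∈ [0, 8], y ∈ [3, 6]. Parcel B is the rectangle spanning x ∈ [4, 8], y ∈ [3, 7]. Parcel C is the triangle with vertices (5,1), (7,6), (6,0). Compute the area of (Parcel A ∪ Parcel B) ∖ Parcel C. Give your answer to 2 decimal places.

|Parcel A ∪ Parcel B| = 28.
|(Parcel A ∪ Parcel B) ∩ Parcel C| = 1.05.
|(Parcel A ∪ Parcel B) ∖ Parcel C| = 28 − 1.05 = 26.95.

26.95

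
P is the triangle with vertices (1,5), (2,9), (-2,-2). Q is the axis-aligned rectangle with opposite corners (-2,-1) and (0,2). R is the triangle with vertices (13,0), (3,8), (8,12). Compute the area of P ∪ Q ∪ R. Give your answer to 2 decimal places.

48.01

By inclusion–exclusion:
Individual areas: |P| = 2.5, |Q| = 6, |R| = 40.
|P∩Q| = 0.487.
|P∩R| = 0.
|Q∩R| = 0.
|P∩Q∩R| = 0.
|P ∪ Q ∪ R| = 48.5 − 0.487 + 0 = 48.01.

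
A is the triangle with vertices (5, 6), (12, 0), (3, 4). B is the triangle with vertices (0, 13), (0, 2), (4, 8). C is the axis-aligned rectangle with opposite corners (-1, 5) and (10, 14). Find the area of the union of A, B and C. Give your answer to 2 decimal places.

By inclusion–exclusion:
Individual areas: |A| = 13, |B| = 22, |C| = 99.
|A∩B| = 0.
|A∩C| = 1.0833.
|B∩C| = 19.
|A∩B∩C| = 0.
|A ∪ B ∪ C| = 134 − 20.0833 + 0 = 113.92.

113.92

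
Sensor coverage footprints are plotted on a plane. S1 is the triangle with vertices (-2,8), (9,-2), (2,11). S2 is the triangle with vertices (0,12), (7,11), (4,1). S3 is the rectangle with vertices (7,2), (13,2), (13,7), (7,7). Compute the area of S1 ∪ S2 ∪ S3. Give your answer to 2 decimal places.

86.45

By inclusion–exclusion:
Individual areas: |S1| = 36.5, |S2| = 36.5, |S3| = 30.
|S1∩S2| = 16.5544.
|S1∩S3| = 0.
|S2∩S3| = 0.
|S1∩S2∩S3| = 0.
|S1 ∪ S2 ∪ S3| = 103 − 16.5544 + 0 = 86.45.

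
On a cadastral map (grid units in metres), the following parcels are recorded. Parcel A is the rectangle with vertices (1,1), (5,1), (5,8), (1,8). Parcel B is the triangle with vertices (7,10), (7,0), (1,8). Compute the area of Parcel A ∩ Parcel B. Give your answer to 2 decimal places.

10.67

The intersection is the polygon with vertices (5,8), (5,2.667), (1,8).
By the shoelace formula its area is 10.67.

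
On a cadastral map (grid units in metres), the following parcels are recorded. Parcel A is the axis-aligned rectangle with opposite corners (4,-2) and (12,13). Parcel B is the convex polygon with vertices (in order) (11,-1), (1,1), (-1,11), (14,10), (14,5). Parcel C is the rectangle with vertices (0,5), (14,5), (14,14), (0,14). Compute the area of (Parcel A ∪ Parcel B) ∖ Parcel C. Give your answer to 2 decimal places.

76.97

|Parcel A ∪ Parcel B| = 174.2.
|(Parcel A ∪ Parcel B) ∩ Parcel C| = 97.2333.
|(Parcel A ∪ Parcel B) ∖ Parcel C| = 174.2 − 97.2333 = 76.97.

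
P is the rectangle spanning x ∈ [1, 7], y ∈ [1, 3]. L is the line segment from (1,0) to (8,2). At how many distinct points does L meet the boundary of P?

The segment meets the boundary at (4.5,1), (7,1.714).

2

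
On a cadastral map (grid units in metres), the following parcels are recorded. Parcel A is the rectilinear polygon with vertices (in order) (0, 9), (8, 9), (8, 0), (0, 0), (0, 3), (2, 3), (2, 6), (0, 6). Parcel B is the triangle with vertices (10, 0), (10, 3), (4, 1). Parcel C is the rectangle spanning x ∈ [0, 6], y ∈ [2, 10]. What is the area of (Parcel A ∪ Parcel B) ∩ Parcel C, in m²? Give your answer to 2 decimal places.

The region (Parcel A ∪ Parcel B) ∩ Parcel C is the polygon with vertices (0,3), (2,3), (2,6), (0,6), (0,9), (6,9), (6,2), (0,2).
By the shoelace formula its area is 36.00.

36.00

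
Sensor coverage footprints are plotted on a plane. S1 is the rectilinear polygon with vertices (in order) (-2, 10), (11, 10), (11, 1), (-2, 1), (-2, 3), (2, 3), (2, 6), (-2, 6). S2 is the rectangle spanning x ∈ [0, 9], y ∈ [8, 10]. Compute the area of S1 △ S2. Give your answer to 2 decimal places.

87.00

|S1| = 105, |S2| = 18, |S1∩S2| = 18.
|S1 △ S2| = |S1| + |S2| − 2·|S1∩S2| = 105 + 18 − 36 = 87.00.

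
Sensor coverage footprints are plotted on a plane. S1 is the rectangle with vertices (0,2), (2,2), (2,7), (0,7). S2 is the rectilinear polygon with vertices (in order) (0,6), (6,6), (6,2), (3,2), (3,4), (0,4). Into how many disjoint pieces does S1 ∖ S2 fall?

2

S1 ∖ S2 splits into 2 disjoint pieces (area 4, area 2).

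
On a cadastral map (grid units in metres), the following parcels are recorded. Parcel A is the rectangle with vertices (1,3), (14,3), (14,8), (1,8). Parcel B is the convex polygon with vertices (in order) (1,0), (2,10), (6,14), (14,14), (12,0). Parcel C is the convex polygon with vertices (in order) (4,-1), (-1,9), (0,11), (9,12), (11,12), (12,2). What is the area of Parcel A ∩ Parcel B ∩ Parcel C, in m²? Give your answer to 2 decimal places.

The intersection is the polygon with vertices (2,3), (1.417,4.167), (1.8,8), (11.4,8), (11.9,3).
By the shoelace formula its area is 50.09.

50.09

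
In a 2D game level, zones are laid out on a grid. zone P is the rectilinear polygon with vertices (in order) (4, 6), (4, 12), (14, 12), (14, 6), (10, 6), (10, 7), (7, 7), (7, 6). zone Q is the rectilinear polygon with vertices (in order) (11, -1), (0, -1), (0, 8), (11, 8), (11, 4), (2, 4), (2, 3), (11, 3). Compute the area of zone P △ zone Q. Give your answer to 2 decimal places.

125.00

|zone P| = 57, |zone Q| = 90, |zone P∩zone Q| = 11.
|zone P △ zone Q| = |zone P| + |zone Q| − 2·|zone P∩zone Q| = 57 + 90 − 22 = 125.00.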